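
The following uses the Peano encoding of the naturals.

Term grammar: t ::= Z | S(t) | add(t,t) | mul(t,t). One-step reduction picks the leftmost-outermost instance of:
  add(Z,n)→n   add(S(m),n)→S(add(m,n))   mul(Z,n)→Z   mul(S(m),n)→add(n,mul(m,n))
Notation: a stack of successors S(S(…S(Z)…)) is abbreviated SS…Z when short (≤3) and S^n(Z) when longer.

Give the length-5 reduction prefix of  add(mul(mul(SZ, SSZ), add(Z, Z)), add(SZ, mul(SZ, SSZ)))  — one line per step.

Answer: after 5 steps: add(mul(add(SZ, mul(Z, SSZ)), add(Z, Z)), add(SZ, mul(SZ, SSZ)))

Derivation:
  start: add(mul(mul(SZ, SSZ), add(Z, Z)), add(SZ, mul(SZ, SSZ)))
  step 1: add(mul(add(SSZ, mul(Z, SSZ)), add(Z, Z)), add(SZ, mul(SZ, SSZ)))
  step 2: add(mul(S(add(SZ, mul(Z, SSZ))), add(Z, Z)), add(SZ, mul(SZ, SSZ)))
  step 3: add(add(add(Z, Z), mul(add(SZ, mul(Z, SSZ)), add(Z, Z))), add(SZ, mul(SZ, SSZ)))
  step 4: add(add(Z, mul(add(SZ, mul(Z, SSZ)), add(Z, Z))), add(SZ, mul(SZ, SSZ)))
  step 5: add(mul(add(SZ, mul(Z, SSZ)), add(Z, Z)), add(SZ, mul(SZ, SSZ)))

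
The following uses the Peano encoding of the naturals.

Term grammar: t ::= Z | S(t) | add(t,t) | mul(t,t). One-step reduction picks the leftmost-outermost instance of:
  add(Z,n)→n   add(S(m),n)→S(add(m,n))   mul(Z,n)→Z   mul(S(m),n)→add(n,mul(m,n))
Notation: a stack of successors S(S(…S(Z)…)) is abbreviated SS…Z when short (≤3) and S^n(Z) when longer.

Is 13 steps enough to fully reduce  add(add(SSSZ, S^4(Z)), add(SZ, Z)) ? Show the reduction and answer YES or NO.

  start: add(add(SSSZ, S^4(Z)), add(SZ, Z))
  step 1: add(S(add(SSZ, S^4(Z))), add(SZ, Z))
  step 2: S(add(add(SSZ, S^4(Z)), add(SZ, Z)))
  step 3: S(add(S(add(SZ, S^4(Z))), add(SZ, Z)))
  step 4: S(S(add(add(SZ, S^4(Z)), add(SZ, Z))))
  step 5: S(S(add(S(add(Z, S^4(Z))), add(SZ, Z))))
  step 6: S(S(S(add(add(Z, S^4(Z)), add(SZ, Z)))))
  step 7: S(S(S(add(S^4(Z), add(SZ, Z)))))
  step 8: S(S(S(S(add(SSSZ, add(SZ, Z))))))
  step 9: S(S(S(S(S(add(SSZ, add(SZ, Z)))))))
  step 10: S(S(S(S(S(S(add(SZ, add(SZ, Z))))))))
  step 11: S(S(S(S(S(S(S(add(Z, add(SZ, Z)))))))))
  step 12: S(S(S(S(S(S(S(add(SZ, Z))))))))
  step 13: S(S(S(S(S(S(S(S(add(Z, Z)))))))))

Answer: NO — after 13 steps the term is S(S(S(S(S(S(S(S(add(Z, Z))))))))), not yet normal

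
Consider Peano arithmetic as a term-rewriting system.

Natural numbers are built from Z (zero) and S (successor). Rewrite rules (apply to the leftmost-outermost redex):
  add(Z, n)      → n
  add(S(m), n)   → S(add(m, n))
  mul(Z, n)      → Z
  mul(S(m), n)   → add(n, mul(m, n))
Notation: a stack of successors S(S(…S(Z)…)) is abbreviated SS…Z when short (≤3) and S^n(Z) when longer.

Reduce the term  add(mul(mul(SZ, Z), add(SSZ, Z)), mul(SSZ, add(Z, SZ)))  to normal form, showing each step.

Answer: normal form = SSZ  (in 14 steps)

Reduction:
  start: add(mul(mul(SZ, Z), add(SSZ, Z)), mul(SSZ, add(Z, SZ)))
  →1  add(mul(add(Z, mul(Z, Z)), add(SSZ, Z)), mul(SSZ, add(Z, SZ)))
  →2  add(mul(mul(Z, Z), add(SSZ, Z)), mul(SSZ, add(Z, SZ)))
  →3  add(mul(Z, add(SSZ, Z)), mul(SSZ, add(Z, SZ)))
  →4  add(Z, mul(SSZ, add(Z, SZ)))
  →5  mul(SSZ, add(Z, SZ))
  →6  add(add(Z, SZ), mul(SZ, add(Z, SZ)))
  →7  add(SZ, mul(SZ, add(Z, SZ)))
  →8  S(add(Z, mul(SZ, add(Z, SZ))))
  →9  S(mul(SZ, add(Z, SZ)))
  →10  S(add(add(Z, SZ), mul(Z, add(Z, SZ))))
  →11  S(add(SZ, mul(Z, add(Z, SZ))))
  →12  S(S(add(Z, mul(Z, add(Z, SZ)))))
  →13  S(S(mul(Z, add(Z, SZ))))
  →14  SSZ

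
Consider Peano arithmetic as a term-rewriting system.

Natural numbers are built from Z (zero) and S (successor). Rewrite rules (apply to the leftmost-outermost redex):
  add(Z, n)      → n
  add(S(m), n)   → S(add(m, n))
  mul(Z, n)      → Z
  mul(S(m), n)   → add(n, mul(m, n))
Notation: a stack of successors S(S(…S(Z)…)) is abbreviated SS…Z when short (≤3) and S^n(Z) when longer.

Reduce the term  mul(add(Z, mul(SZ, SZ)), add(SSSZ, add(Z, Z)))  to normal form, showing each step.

Answer: normal form = SSSZ  (in 16 steps)

Reduction:
  start: mul(add(Z, mul(SZ, SZ)), add(SSSZ, add(Z, Z)))
  [1] mul(mul(SZ, SZ), add(SSSZ, add(Z, Z)))
  [2] mul(add(SZ, mul(Z, SZ)), add(SSSZ, add(Z, Z)))
  [3] mul(S(add(Z, mul(Z, SZ))), add(SSSZ, add(Z, Z)))
  [4] add(add(SSSZ, add(Z, Z)), mul(add(Z, mul(Z, SZ)), add(SSSZ, add(Z, Z))))
  [5] add(S(add(SSZ, add(Z, Z))), mul(add(Z, mul(Z, SZ)), add(SSSZ, add(Z, Z))))
  [6] S(add(add(SSZ, add(Z, Z)), mul(add(Z, mul(Z, SZ)), add(SSSZ, add(Z, Z)))))
  [7] S(add(S(add(SZ, add(Z, Z))), mul(add(Z, mul(Z, SZ)), add(SSSZ, add(Z, Z)))))
  [8] S(S(add(add(SZ, add(Z, Z)), mul(add(Z, mul(Z, SZ)), add(SSSZ, add(Z, Z))))))
  [9] S(S(add(S(add(Z, add(Z, Z))), mul(add(Z, mul(Z, SZ)), add(SSSZ, add(Z, Z))))))
  [10] S(S(S(add(add(Z, add(Z, Z)), mul(add(Z, mul(Z, SZ)), add(SSSZ, add(Z, Z)))))))
  [11] S(S(S(add(add(Z, Z), mul(add(Z, mul(Z, SZ)), add(SSSZ, add(Z, Z)))))))
  [12] S(S(S(add(Z, mul(add(Z, mul(Z, SZ)), add(SSSZ, add(Z, Z)))))))
  [13] S(S(S(mul(add(Z, mul(Z, SZ)), add(SSSZ, add(Z, Z))))))
  [14] S(S(S(mul(mul(Z, SZ), add(SSSZ, add(Z, Z))))))
  [15] S(S(S(mul(Z, add(SSSZ, add(Z, Z))))))
  [16] SSSZ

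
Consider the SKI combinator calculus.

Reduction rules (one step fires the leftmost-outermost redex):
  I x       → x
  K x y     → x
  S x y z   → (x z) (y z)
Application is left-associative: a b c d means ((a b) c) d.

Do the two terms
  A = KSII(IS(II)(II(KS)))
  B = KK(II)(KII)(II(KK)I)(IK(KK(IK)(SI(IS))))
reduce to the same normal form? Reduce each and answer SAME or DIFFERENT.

Term A:
  start: KSII(IS(II)(II(KS)))
  →1  SI(IS(II)(II(KS)))
  →2  SI(S(II)(II(KS)))
  →3  SI(SI(II(KS)))
  →4  SI(SI(I(KS)))
  →5  SI(SI(KS))

Term B:
  start: KK(II)(KII)(II(KK)I)(IK(KK(IK)(SI(IS))))
  →1  K(KII)(II(KK)I)(IK(KK(IK)(SI(IS))))
  →2  KII(IK(KK(IK)(SI(IS))))
  →3  I(IK(KK(IK)(SI(IS))))
  →4  IK(KK(IK)(SI(IS)))
  →5  K(KK(IK)(SI(IS)))
  →6  K(K(SI(IS)))
  →7  K(K(SIS))

Answer: DIFFERENT — A ⇓ SI(SI(KS)), B ⇓ K(K(SIS))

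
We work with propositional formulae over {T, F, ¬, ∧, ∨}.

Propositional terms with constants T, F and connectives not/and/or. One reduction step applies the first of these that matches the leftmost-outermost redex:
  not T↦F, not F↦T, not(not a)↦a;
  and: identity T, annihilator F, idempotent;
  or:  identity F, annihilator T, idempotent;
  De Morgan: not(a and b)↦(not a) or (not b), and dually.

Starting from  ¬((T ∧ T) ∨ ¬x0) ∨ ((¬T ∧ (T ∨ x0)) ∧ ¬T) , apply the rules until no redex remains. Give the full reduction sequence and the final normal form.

  start: ¬((T ∧ T) ∨ ¬x0) ∨ ((¬T ∧ (T ∨ x0)) ∧ ¬T)
  [1] (¬(T ∧ T) ∧ ¬¬x0) ∨ ((¬T ∧ (T ∨ x0)) ∧ ¬T)
  [2] ((¬T ∨ ¬T) ∧ ¬¬x0) ∨ ((¬T ∧ (T ∨ x0)) ∧ ¬T)
  [3] (¬T ∧ ¬¬x0) ∨ ((¬T ∧ (T ∨ x0)) ∧ ¬T)
  [4] (F ∧ ¬¬x0) ∨ ((¬T ∧ (T ∨ x0)) ∧ ¬T)
  [5] F ∨ ((¬T ∧ (T ∨ x0)) ∧ ¬T)
  [6] (¬T ∧ (T ∨ x0)) ∧ ¬T
  [7] (F ∧ (T ∨ x0)) ∧ ¬T
  [8] F ∧ ¬T
  [9] F

Answer: normal form = F  (in 9 steps)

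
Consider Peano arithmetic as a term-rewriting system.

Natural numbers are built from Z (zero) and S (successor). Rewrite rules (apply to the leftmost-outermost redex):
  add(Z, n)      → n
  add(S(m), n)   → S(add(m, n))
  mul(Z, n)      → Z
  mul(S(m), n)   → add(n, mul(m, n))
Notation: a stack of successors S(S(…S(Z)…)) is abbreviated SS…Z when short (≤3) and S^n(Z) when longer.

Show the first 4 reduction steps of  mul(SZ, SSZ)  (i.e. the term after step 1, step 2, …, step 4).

  start: mul(SZ, SSZ)
  →1  add(SSZ, mul(Z, SSZ))
  →2  S(add(SZ, mul(Z, SSZ)))
  →3  S(S(add(Z, mul(Z, SSZ))))
  →4  S(S(mul(Z, SSZ)))

Answer: after 4 steps: S(S(mul(Z, SSZ)))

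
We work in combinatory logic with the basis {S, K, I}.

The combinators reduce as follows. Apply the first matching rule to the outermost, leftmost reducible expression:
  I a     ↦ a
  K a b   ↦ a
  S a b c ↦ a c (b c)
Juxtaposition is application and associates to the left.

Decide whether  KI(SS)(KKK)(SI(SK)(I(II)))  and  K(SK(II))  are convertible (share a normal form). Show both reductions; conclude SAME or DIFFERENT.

Term A:
  start: KI(SS)(KKK)(SI(SK)(I(II)))
  →1  I(KKK)(SI(SK)(I(II)))
  →2  KKK(SI(SK)(I(II)))
  →3  K(SI(SK)(I(II)))
  →4  K(I(I(II))(SK(I(II))))
  →5  K(I(II)(SK(I(II))))
  →6  K(II(SK(I(II))))
  →7  K(I(SK(I(II))))
  →8  K(SK(I(II)))
  →9  K(SK(II))
  →10  K(SKI)

Term B:
  start: K(SK(II))
  →1  K(SKI)

Answer: SAME — A ⇓ K(SKI), B ⇓ K(SKI)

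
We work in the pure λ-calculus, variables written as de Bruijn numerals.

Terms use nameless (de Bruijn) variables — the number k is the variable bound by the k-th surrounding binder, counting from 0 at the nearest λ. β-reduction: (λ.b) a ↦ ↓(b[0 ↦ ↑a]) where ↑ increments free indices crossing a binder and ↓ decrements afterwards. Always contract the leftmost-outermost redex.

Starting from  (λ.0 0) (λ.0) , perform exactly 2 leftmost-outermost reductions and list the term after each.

  start: (λ.0 0) (λ.0)
  →1  (λ.0) (λ.0)
  →2  λ.0

Answer: after 2 steps: λ.0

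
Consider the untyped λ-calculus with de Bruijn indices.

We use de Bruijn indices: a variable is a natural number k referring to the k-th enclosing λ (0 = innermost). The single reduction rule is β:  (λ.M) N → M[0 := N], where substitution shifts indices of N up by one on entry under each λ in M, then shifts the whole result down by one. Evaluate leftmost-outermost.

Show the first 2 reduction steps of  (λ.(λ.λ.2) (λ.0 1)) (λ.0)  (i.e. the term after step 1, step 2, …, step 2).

  start: (λ.(λ.λ.2) (λ.0 1)) (λ.0)
  [1] (λ.λ.λ.0) (λ.0 (λ.0))
  [2] λ.λ.0

Answer: after 2 steps: λ.λ.0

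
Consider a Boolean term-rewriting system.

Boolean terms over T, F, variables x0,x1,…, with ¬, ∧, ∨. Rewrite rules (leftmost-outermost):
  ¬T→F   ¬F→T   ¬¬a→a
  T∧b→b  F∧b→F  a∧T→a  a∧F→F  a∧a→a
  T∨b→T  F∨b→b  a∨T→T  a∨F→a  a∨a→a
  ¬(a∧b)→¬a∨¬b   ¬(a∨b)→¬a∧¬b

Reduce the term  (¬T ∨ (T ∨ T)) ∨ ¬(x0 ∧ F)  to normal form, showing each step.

Answer: normal form = T  (in 4 steps)

Derivation:
  start: (¬T ∨ (T ∨ T)) ∨ ¬(x0 ∧ F)
  step 1: (F ∨ (T ∨ T)) ∨ ¬(x0 ∧ F)
  step 2: (T ∨ T) ∨ ¬(x0 ∧ F)
  step 3: T ∨ ¬(x0 ∧ F)
  step 4: T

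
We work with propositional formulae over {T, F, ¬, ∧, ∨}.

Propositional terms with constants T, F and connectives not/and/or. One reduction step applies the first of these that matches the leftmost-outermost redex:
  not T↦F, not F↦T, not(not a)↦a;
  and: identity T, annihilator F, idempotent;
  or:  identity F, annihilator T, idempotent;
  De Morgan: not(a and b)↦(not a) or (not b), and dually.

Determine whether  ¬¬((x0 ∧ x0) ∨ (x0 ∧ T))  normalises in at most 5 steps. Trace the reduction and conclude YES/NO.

Answer: YES — reaches normal form x0 in 4 ≤ 5 steps

Working:
  start: ¬¬((x0 ∧ x0) ∨ (x0 ∧ T))
  →1  (x0 ∧ x0) ∨ (x0 ∧ T)
  →2  x0 ∨ (x0 ∧ T)
  →3  x0 ∨ x0
  →4  x0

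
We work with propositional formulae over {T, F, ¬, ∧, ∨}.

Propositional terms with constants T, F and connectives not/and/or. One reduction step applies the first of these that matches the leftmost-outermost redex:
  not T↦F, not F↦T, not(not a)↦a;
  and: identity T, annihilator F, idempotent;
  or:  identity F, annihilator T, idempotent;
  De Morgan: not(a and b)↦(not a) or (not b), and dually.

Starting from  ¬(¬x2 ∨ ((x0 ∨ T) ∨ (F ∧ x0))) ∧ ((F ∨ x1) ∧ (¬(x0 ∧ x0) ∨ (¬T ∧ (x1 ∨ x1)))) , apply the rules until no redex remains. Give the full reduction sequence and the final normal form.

  start: ¬(¬x2 ∨ ((x0 ∨ T) ∨ (F ∧ x0))) ∧ ((F ∨ x1) ∧ (¬(x0 ∧ x0) ∨ (¬T ∧ (x1 ∨ x1))))
  step 1: (¬¬x2 ∧ ¬((x0 ∨ T) ∨ (F ∧ x0))) ∧ ((F ∨ x1) ∧ (¬(x0 ∧ x0) ∨ (¬T ∧ (x1 ∨ x1))))
  step 2: (x2 ∧ ¬((x0 ∨ T) ∨ (F ∧ x0))) ∧ ((F ∨ x1) ∧ (¬(x0 ∧ x0) ∨ (¬T ∧ (x1 ∨ x1))))
  step 3: (x2 ∧ (¬(x0 ∨ T) ∧ ¬(F ∧ x0))) ∧ ((F ∨ x1) ∧ (¬(x0 ∧ x0) ∨ (¬T ∧ (x1 ∨ x1))))
  step 4: (x2 ∧ ((¬x0 ∧ ¬T) ∧ ¬(F ∧ x0))) ∧ ((F ∨ x1) ∧ (¬(x0 ∧ x0) ∨ (¬T ∧ (x1 ∨ x1))))
  step 5: (x2 ∧ ((¬x0 ∧ F) ∧ ¬(F ∧ x0))) ∧ ((F ∨ x1) ∧ (¬(x0 ∧ x0) ∨ (¬T ∧ (x1 ∨ x1))))
  step 6: (x2 ∧ (F ∧ ¬(F ∧ x0))) ∧ ((F ∨ x1) ∧ (¬(x0 ∧ x0) ∨ (¬T ∧ (x1 ∨ x1))))
  step 7: (x2 ∧ F) ∧ ((F ∨ x1) ∧ (¬(x0 ∧ x0) ∨ (¬T ∧ (x1 ∨ x1))))
  step 8: F ∧ ((F ∨ x1) ∧ (¬(x0 ∧ x0) ∨ (¬T ∧ (x1 ∨ x1))))
  step 9: F

Answer: normal form = F  (in 9 steps)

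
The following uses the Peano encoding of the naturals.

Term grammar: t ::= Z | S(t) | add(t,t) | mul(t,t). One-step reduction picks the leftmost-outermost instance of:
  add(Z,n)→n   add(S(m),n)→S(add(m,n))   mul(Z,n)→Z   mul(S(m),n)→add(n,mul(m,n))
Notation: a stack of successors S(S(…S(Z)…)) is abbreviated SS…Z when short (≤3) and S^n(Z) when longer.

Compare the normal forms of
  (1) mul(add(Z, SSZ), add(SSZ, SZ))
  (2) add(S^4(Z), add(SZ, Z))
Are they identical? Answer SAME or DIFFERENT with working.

Term A:
  start: mul(add(Z, SSZ), add(SSZ, SZ))
  [1] mul(SSZ, add(SSZ, SZ))
  [2] add(add(SSZ, SZ), mul(SZ, add(SSZ, SZ)))
  [3] add(S(add(SZ, SZ)), mul(SZ, add(SSZ, SZ)))
  [4] S(add(add(SZ, SZ), mul(SZ, add(SSZ, SZ))))
  [5] S(add(S(add(Z, SZ)), mul(SZ, add(SSZ, SZ))))
  [6] S(S(add(add(Z, SZ), mul(SZ, add(SSZ, SZ)))))
  [7] S(S(add(SZ, mul(SZ, add(SSZ, SZ)))))
  [8] S(S(S(add(Z, mul(SZ, add(SSZ, SZ))))))
  [9] S(S(S(mul(SZ, add(SSZ, SZ)))))
  [10] S(S(S(add(add(SSZ, SZ), mul(Z, add(SSZ, SZ))))))
  [11] S(S(S(add(S(add(SZ, SZ)), mul(Z, add(SSZ, SZ))))))
  [12] S(S(S(S(add(add(SZ, SZ), mul(Z, add(SSZ, SZ)))))))
  [13] S(S(S(S(add(S(add(Z, SZ)), mul(Z, add(SSZ, SZ)))))))
  [14] S(S(S(S(S(add(add(Z, SZ), mul(Z, add(SSZ, SZ))))))))
  [15] S(S(S(S(S(add(SZ, mul(Z, add(SSZ, SZ))))))))
  [16] S(S(S(S(S(S(add(Z, mul(Z, add(SSZ, SZ)))))))))
  [17] S(S(S(S(S(S(mul(Z, add(SSZ, SZ))))))))
  [18] S^6(Z)

Term B:
  start: add(S^4(Z), add(SZ, Z))
  [1] S(add(SSSZ, add(SZ, Z)))
  [2] S(S(add(SSZ, add(SZ, Z))))
  [3] S(S(S(add(SZ, add(SZ, Z)))))
  [4] S(S(S(S(add(Z, add(SZ, Z))))))
  [5] S(S(S(S(add(SZ, Z)))))
  [6] S(S(S(S(S(add(Z, Z))))))
  [7] S^5(Z)

Answer: DIFFERENT — A ⇓ S^6(Z), B ⇓ S^5(Z)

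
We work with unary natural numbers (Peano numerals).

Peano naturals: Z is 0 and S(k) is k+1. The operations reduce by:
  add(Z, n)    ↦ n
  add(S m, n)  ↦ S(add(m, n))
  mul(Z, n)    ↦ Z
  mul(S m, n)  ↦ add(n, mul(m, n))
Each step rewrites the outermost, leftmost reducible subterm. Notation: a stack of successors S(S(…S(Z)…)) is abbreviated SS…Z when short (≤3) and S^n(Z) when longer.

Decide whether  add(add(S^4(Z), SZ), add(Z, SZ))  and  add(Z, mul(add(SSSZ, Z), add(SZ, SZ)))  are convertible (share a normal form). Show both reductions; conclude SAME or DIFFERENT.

Term A:
  start: add(add(S^4(Z), SZ), add(Z, SZ))
  step 1: add(S(add(SSSZ, SZ)), add(Z, SZ))
  step 2: S(add(add(SSSZ, SZ), add(Z, SZ)))
  step 3: S(add(S(add(SSZ, SZ)), add(Z, SZ)))
  step 4: S(S(add(add(SSZ, SZ), add(Z, SZ))))
  step 5: S(S(add(S(add(SZ, SZ)), add(Z, SZ))))
  step 6: S(S(S(add(add(SZ, SZ), add(Z, SZ)))))
  step 7: S(S(S(add(S(add(Z, SZ)), add(Z, SZ)))))
  step 8: S(S(S(S(add(add(Z, SZ), add(Z, SZ))))))
  step 9: S(S(S(S(add(SZ, add(Z, SZ))))))
  step 10: S(S(S(S(S(add(Z, add(Z, SZ)))))))
  step 11: S(S(S(S(S(add(Z, SZ))))))
  step 12: S^6(Z)

Term B:
  start: add(Z, mul(add(SSSZ, Z), add(SZ, SZ)))
  step 1: mul(add(SSSZ, Z), add(SZ, SZ))
  step 2: mul(S(add(SSZ, Z)), add(SZ, SZ))
  step 3: add(add(SZ, SZ), mul(add(SSZ, Z), add(SZ, SZ)))
  step 4: add(S(add(Z, SZ)), mul(add(SSZ, Z), add(SZ, SZ)))
  step 5: S(add(add(Z, SZ), mul(add(SSZ, Z), add(SZ, SZ))))
  step 6: S(add(SZ, mul(add(SSZ, Z), add(SZ, SZ))))
  step 7: S(S(add(Z, mul(add(SSZ, Z), add(SZ, SZ)))))
  step 8: S(S(mul(add(SSZ, Z), add(SZ, SZ))))
  step 9: S(S(mul(S(add(SZ, Z)), add(SZ, SZ))))
  step 10: S(S(add(add(SZ, SZ), mul(add(SZ, Z), add(SZ, SZ)))))
  step 11: S(S(add(S(add(Z, SZ)), mul(add(SZ, Z), add(SZ, SZ)))))
  step 12: S(S(S(add(add(Z, SZ), mul(add(SZ, Z), add(SZ, SZ))))))
  step 13: S(S(S(add(SZ, mul(add(SZ, Z), add(SZ, SZ))))))
  step 14: S(S(S(S(add(Z, mul(add(SZ, Z), add(SZ, SZ)))))))
  step 15: S(S(S(S(mul(add(SZ, Z), add(SZ, SZ))))))
  step 16: S(S(S(S(mul(S(add(Z, Z)), add(SZ, SZ))))))
  step 17: S(S(S(S(add(add(SZ, SZ), mul(add(Z, Z), add(SZ, SZ)))))))
  step 18: S(S(S(S(add(S(add(Z, SZ)), mul(add(Z, Z), add(SZ, SZ)))))))
  step 19: S(S(S(S(S(add(add(Z, SZ), mul(add(Z, Z), add(SZ, SZ))))))))
  step 20: S(S(S(S(S(add(SZ, mul(add(Z, Z), add(SZ, SZ))))))))
  step 21: S(S(S(S(S(S(add(Z, mul(add(Z, Z), add(SZ, SZ)))))))))
  step 22: S(S(S(S(S(S(mul(add(Z, Z), add(SZ, SZ))))))))
  step 23: S(S(S(S(S(S(mul(Z, add(SZ, SZ))))))))
  step 24: S^6(Z)

Answer: SAME — A ⇓ S^6(Z), B ⇓ S^6(Z)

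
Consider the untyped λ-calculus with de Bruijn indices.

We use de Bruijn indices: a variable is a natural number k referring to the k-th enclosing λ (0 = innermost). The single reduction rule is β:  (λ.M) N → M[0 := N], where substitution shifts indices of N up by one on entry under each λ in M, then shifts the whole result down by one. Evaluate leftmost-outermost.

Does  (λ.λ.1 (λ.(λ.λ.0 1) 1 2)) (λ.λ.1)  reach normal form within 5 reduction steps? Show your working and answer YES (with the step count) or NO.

Answer: YES — reaches normal form λ.λ.λ.λ.3 in 5 ≤ 5 steps

Derivation:
  start: (λ.λ.1 (λ.(λ.λ.0 1) 1 2)) (λ.λ.1)
  step 1: λ.(λ.λ.1) (λ.(λ.λ.0 1) 1 (λ.λ.1))
  step 2: λ.λ.λ.(λ.λ.0 1) 2 (λ.λ.1)
  step 3: λ.λ.λ.(λ.0 3) (λ.λ.1)
  step 4: λ.λ.λ.(λ.λ.1) 2
  step 5: λ.λ.λ.λ.3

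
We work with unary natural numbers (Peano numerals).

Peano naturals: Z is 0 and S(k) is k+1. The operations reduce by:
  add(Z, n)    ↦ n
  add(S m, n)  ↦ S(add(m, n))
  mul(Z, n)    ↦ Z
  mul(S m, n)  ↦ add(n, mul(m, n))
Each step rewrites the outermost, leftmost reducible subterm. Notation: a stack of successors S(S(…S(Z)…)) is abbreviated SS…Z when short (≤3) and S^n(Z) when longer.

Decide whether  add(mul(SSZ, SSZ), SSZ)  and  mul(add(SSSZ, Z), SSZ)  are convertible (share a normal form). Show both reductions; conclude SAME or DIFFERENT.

Answer: SAME — A ⇓ S^6(Z), B ⇓ S^6(Z)

Reduction:
Term A:
  start: add(mul(SSZ, SSZ), SSZ)
  [1] add(add(SSZ, mul(SZ, SSZ)), SSZ)
  [2] add(S(add(SZ, mul(SZ, SSZ))), SSZ)
  [3] S(add(add(SZ, mul(SZ, SSZ)), SSZ))
  [4] S(add(S(add(Z, mul(SZ, SSZ))), SSZ))
  [5] S(S(add(add(Z, mul(SZ, SSZ)), SSZ)))
  [6] S(S(add(mul(SZ, SSZ), SSZ)))
  [7] S(S(add(add(SSZ, mul(Z, SSZ)), SSZ)))
  [8] S(S(add(S(add(SZ, mul(Z, SSZ))), SSZ)))
  [9] S(S(S(add(add(SZ, mul(Z, SSZ)), SSZ))))
  [10] S(S(S(add(S(add(Z, mul(Z, SSZ))), SSZ))))
  [11] S(S(S(S(add(add(Z, mul(Z, SSZ)), SSZ)))))
  [12] S(S(S(S(add(mul(Z, SSZ), SSZ)))))
  [13] S(S(S(S(add(Z, SSZ)))))
  [14] S^6(Z)

Term B:
  start: mul(add(SSSZ, Z), SSZ)
  [1] mul(S(add(SSZ, Z)), SSZ)
  [2] add(SSZ, mul(add(SSZ, Z), SSZ))
  [3] S(add(SZ, mul(add(SSZ, Z), SSZ)))
  [4] S(S(add(Z, mul(add(SSZ, Z), SSZ))))
  [5] S(S(mul(add(SSZ, Z), SSZ)))
  [6] S(S(mul(S(add(SZ, Z)), SSZ)))
  [7] S(S(add(SSZ, mul(add(SZ, Z), SSZ))))
  [8] S(S(S(add(SZ, mul(add(SZ, Z), SSZ)))))
  [9] S(S(S(S(add(Z, mul(add(SZ, Z), SSZ))))))
  [10] S(S(S(S(mul(add(SZ, Z), SSZ)))))
  [11] S(S(S(S(mul(S(add(Z, Z)), SSZ)))))
  [12] S(S(S(S(add(SSZ, mul(add(Z, Z), SSZ))))))
  [13] S(S(S(S(S(add(SZ, mul(add(Z, Z), SSZ)))))))
  [14] S(S(S(S(S(S(add(Z, mul(add(Z, Z), SSZ))))))))
  [15] S(S(S(S(S(S(mul(add(Z, Z), SSZ)))))))
  [16] S(S(S(S(S(S(mul(Z, SSZ)))))))
  [17] S^6(Z)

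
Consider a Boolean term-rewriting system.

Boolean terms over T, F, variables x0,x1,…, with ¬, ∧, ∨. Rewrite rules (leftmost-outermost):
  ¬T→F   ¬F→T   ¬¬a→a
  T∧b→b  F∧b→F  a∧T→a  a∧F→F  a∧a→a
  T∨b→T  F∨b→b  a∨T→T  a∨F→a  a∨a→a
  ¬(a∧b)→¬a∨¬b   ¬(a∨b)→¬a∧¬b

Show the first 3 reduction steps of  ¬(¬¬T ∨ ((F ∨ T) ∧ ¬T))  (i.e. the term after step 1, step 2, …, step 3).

  start: ¬(¬¬T ∨ ((F ∨ T) ∧ ¬T))
  →1  ¬¬¬T ∧ ¬((F ∨ T) ∧ ¬T)
  →2  ¬T ∧ ¬((F ∨ T) ∧ ¬T)
  →3  F ∧ ¬((F ∨ T) ∧ ¬T)

Answer: after 3 steps: F ∧ ¬((F ∨ T) ∧ ¬T)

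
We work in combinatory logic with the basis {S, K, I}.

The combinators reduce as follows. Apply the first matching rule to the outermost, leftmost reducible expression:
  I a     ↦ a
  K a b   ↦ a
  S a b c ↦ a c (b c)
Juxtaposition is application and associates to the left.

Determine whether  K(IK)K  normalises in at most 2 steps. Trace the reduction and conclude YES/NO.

Answer: YES — reaches normal form K in 2 ≤ 2 steps

Working:
  start: K(IK)K
  →1  IK
  →2  K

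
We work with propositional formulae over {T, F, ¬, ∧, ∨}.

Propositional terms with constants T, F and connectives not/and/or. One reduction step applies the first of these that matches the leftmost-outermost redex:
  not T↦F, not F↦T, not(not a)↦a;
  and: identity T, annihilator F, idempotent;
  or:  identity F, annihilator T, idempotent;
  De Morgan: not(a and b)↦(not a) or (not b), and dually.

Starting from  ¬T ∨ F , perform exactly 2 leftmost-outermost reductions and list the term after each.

  start: ¬T ∨ F
  →1  ¬T
  →2  F

Answer: after 2 steps: F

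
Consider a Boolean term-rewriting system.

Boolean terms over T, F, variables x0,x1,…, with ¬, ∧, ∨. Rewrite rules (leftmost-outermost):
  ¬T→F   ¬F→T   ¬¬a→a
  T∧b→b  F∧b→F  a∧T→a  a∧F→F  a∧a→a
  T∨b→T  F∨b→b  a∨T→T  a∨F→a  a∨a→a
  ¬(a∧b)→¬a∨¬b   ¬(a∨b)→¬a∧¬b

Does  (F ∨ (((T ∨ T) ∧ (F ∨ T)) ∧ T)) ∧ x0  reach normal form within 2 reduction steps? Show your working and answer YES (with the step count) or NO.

  start: (F ∨ (((T ∨ T) ∧ (F ∨ T)) ∧ T)) ∧ x0
  [1] (((T ∨ T) ∧ (F ∨ T)) ∧ T) ∧ x0
  [2] ((T ∨ T) ∧ (F ∨ T)) ∧ x0

Answer: NO — after 2 steps the term is ((T ∨ T) ∧ (F ∨ T)) ∧ x0, not yet normal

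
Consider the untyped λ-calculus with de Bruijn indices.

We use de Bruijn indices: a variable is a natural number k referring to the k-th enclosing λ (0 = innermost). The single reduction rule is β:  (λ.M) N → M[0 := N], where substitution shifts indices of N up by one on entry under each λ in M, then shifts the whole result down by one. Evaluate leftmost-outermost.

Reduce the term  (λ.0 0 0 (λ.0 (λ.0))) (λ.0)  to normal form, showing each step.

  start: (λ.0 0 0 (λ.0 (λ.0))) (λ.0)
  step 1: (λ.0) (λ.0) (λ.0) (λ.0 (λ.0))
  step 2: (λ.0) (λ.0) (λ.0 (λ.0))
  step 3: (λ.0) (λ.0 (λ.0))
  step 4: λ.0 (λ.0)

Answer: normal form = λ.0 (λ.0)  (in 4 steps)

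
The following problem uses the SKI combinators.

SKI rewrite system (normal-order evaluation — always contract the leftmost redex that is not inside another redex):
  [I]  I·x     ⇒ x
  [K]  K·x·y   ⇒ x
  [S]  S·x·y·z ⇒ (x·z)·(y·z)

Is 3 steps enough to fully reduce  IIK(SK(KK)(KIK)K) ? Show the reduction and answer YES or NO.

  start: IIK(SK(KK)(KIK)K)
  [1] IK(SK(KK)(KIK)K)
  [2] K(SK(KK)(KIK)K)
  [3] K(K(KIK)(KK(KIK))K)

Answer: NO — after 3 steps the term is K(K(KIK)(KK(KIK))K), not yet normal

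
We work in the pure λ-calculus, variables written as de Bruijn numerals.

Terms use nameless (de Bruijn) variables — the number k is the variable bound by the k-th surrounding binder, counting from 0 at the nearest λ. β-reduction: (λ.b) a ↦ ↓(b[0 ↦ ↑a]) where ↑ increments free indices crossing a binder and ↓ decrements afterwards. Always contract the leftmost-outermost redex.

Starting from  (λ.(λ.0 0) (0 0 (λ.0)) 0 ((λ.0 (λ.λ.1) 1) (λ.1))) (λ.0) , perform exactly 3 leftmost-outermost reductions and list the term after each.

  start: (λ.(λ.0 0) (0 0 (λ.0)) 0 ((λ.0 (λ.λ.1) 1) (λ.1))) (λ.0)
  →1  (λ.0 0) ((λ.0) (λ.0) (λ.0)) (λ.0) ((λ.0 (λ.λ.1) (λ.0)) (λ.λ.0))
  →2  (λ.0) (λ.0) (λ.0) ((λ.0) (λ.0) (λ.0)) (λ.0) ((λ.0 (λ.λ.1) (λ.0)) (λ.λ.0))
  →3  (λ.0) (λ.0) ((λ.0) (λ.0) (λ.0)) (λ.0) ((λ.0 (λ.λ.1) (λ.0)) (λ.λ.0))

Answer: after 3 steps: (λ.0) (λ.0) ((λ.0) (λ.0) (λ.0)) (λ.0) ((λ.0 (λ.λ.1) (λ.0)) (λ.λ.0))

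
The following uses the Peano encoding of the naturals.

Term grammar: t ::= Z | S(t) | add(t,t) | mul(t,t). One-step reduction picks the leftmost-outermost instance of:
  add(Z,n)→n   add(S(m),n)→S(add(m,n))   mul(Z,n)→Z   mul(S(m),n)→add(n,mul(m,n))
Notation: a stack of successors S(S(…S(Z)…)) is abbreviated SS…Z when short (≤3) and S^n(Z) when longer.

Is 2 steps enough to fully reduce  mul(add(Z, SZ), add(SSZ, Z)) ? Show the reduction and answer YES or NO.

Answer: NO — after 2 steps the term is add(add(SSZ, Z), mul(Z, add(SSZ, Z))), not yet normal

Working:
  start: mul(add(Z, SZ), add(SSZ, Z))
  →1  mul(SZ, add(SSZ, Z))
  →2  add(add(SSZ, Z), mul(Z, add(SSZ, Z)))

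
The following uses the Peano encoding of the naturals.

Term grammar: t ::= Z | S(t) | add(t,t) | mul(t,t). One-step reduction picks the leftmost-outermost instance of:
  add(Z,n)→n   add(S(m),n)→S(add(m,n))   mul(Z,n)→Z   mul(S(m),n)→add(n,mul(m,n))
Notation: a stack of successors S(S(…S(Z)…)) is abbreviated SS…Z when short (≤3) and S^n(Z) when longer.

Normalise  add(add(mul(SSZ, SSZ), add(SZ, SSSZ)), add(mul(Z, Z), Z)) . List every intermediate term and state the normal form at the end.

  start: add(add(mul(SSZ, SSZ), add(SZ, SSSZ)), add(mul(Z, Z), Z))
  →1  add(add(add(SSZ, mul(SZ, SSZ)), add(SZ, SSSZ)), add(mul(Z, Z), Z))
  →2  add(add(S(add(SZ, mul(SZ, SSZ))), add(SZ, SSSZ)), add(mul(Z, Z), Z))
  →3  add(S(add(add(SZ, mul(SZ, SSZ)), add(SZ, SSSZ))), add(mul(Z, Z), Z))
  →4  S(add(add(add(SZ, mul(SZ, SSZ)), add(SZ, SSSZ)), add(mul(Z, Z), Z)))
  →5  S(add(add(S(add(Z, mul(SZ, SSZ))), add(SZ, SSSZ)), add(mul(Z, Z), Z)))
  →6  S(add(S(add(add(Z, mul(SZ, SSZ)), add(SZ, SSSZ))), add(mul(Z, Z), Z)))
  →7  S(S(add(add(add(Z, mul(SZ, SSZ)), add(SZ, SSSZ)), add(mul(Z, Z), Z))))
  →8  S(S(add(add(mul(SZ, SSZ), add(SZ, SSSZ)), add(mul(Z, Z), Z))))
  →9  S(S(add(add(add(SSZ, mul(Z, SSZ)), add(SZ, SSSZ)), add(mul(Z, Z), Z))))
  →10  S(S(add(add(S(add(SZ, mul(Z, SSZ))), add(SZ, SSSZ)), add(mul(Z, Z), Z))))
  →11  S(S(add(S(add(add(SZ, mul(Z, SSZ)), add(SZ, SSSZ))), add(mul(Z, Z), Z))))
  →12  S(S(S(add(add(add(SZ, mul(Z, SSZ)), add(SZ, SSSZ)), add(mul(Z, Z), Z)))))
  →13  S(S(S(add(add(S(add(Z, mul(Z, SSZ))), add(SZ, SSSZ)), add(mul(Z, Z), Z)))))
  →14  S(S(S(add(S(add(add(Z, mul(Z, SSZ)), add(SZ, SSSZ))), add(mul(Z, Z), Z)))))
  →15  S(S(S(S(add(add(add(Z, mul(Z, SSZ)), add(SZ, SSSZ)), add(mul(Z, Z), Z))))))
  →16  S(S(S(S(add(add(mul(Z, SSZ), add(SZ, SSSZ)), add(mul(Z, Z), Z))))))
  →17  S(S(S(S(add(add(Z, add(SZ, SSSZ)), add(mul(Z, Z), Z))))))
  →18  S(S(S(S(add(add(SZ, SSSZ), add(mul(Z, Z), Z))))))
  →19  S(S(S(S(add(S(add(Z, SSSZ)), add(mul(Z, Z), Z))))))
  →20  S(S(S(S(S(add(add(Z, SSSZ), add(mul(Z, Z), Z)))))))
  →21  S(S(S(S(S(add(SSSZ, add(mul(Z, Z), Z)))))))
  →22  S(S(S(S(S(S(add(SSZ, add(mul(Z, Z), Z))))))))
  →23  S(S(S(S(S(S(S(add(SZ, add(mul(Z, Z), Z)))))))))
  →24  S(S(S(S(S(S(S(S(add(Z, add(mul(Z, Z), Z))))))))))
  →25  S(S(S(S(S(S(S(S(add(mul(Z, Z), Z)))))))))
  →26  S(S(S(S(S(S(S(S(add(Z, Z)))))))))
  →27  S^8(Z)

Answer: normal form = S^8(Z)  (in 27 steps)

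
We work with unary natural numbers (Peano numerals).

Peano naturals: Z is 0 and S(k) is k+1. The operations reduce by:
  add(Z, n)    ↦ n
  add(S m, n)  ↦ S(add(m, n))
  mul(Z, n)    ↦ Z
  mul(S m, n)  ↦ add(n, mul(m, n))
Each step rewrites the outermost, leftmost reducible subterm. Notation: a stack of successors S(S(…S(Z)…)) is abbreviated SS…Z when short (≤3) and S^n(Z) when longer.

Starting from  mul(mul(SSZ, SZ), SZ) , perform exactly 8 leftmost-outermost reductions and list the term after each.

Answer: after 8 steps: S(mul(S(add(Z, mul(Z, SZ))), SZ))

Reduction:
  start: mul(mul(SSZ, SZ), SZ)
  →1  mul(add(SZ, mul(SZ, SZ)), SZ)
  →2  mul(S(add(Z, mul(SZ, SZ))), SZ)
  →3  add(SZ, mul(add(Z, mul(SZ, SZ)), SZ))
  →4  S(add(Z, mul(add(Z, mul(SZ, SZ)), SZ)))
  →5  S(mul(add(Z, mul(SZ, SZ)), SZ))
  →6  S(mul(mul(SZ, SZ), SZ))
  →7  S(mul(add(SZ, mul(Z, SZ)), SZ))
  →8  S(mul(S(add(Z, mul(Z, SZ))), SZ))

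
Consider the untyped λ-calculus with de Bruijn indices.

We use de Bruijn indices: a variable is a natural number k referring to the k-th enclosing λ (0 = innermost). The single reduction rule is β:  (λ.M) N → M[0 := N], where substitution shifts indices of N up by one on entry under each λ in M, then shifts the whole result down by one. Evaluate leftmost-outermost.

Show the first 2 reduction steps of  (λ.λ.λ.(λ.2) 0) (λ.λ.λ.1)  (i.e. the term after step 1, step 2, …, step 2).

Answer: after 2 steps: λ.λ.1

Derivation:
  start: (λ.λ.λ.(λ.2) 0) (λ.λ.λ.1)
  [1] λ.λ.(λ.2) 0
  [2] λ.λ.1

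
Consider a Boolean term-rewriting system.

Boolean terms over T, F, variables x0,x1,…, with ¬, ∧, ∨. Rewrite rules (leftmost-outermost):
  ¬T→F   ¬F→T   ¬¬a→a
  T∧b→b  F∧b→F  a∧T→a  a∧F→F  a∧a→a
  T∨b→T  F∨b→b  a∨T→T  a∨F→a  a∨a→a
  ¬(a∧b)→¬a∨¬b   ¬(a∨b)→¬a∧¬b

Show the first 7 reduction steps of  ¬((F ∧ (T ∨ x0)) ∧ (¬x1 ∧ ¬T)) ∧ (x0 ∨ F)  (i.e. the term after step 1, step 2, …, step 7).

Answer: after 7 steps: x0

Working:
  start: ¬((F ∧ (T ∨ x0)) ∧ (¬x1 ∧ ¬T)) ∧ (x0 ∨ F)
  [1] (¬(F ∧ (T ∨ x0)) ∨ ¬(¬x1 ∧ ¬T)) ∧ (x0 ∨ F)
  [2] ((¬F ∨ ¬(T ∨ x0)) ∨ ¬(¬x1 ∧ ¬T)) ∧ (x0 ∨ F)
  [3] ((T ∨ ¬(T ∨ x0)) ∨ ¬(¬x1 ∧ ¬T)) ∧ (x0 ∨ F)
  [4] (T ∨ ¬(¬x1 ∧ ¬T)) ∧ (x0 ∨ F)
  [5] T ∧ (x0 ∨ F)
  [6] x0 ∨ F
  [7] x0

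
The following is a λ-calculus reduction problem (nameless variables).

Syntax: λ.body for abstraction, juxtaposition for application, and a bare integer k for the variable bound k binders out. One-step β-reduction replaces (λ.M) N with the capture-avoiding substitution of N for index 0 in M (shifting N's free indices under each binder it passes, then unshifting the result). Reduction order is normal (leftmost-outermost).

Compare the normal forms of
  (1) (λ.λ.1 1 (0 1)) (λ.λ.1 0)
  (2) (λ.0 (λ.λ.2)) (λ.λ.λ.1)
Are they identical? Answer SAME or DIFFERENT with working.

Term A:
  start: (λ.λ.1 1 (0 1)) (λ.λ.1 0)
  [1] λ.(λ.λ.1 0) (λ.λ.1 0) (0 (λ.λ.1 0))
  [2] λ.(λ.(λ.λ.1 0) 0) (0 (λ.λ.1 0))
  [3] λ.(λ.λ.1 0) (0 (λ.λ.1 0))
  [4] λ.λ.1 (λ.λ.1 0) 0

Term B:
  start: (λ.0 (λ.λ.2)) (λ.λ.λ.1)
  [1] (λ.λ.λ.1) (λ.λ.λ.λ.λ.1)
  [2] λ.λ.1

Answer: DIFFERENT — A ⇓ λ.λ.1 (λ.λ.1 0) 0, B ⇓ λ.λ.1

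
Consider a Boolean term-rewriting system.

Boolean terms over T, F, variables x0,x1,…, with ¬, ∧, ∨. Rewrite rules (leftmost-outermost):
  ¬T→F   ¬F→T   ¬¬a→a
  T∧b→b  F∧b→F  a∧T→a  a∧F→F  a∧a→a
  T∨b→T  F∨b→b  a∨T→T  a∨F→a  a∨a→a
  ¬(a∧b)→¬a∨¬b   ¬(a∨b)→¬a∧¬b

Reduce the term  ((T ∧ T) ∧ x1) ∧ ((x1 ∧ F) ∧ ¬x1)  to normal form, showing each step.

Answer: normal form = F  (in 5 steps)

Derivation:
  start: ((T ∧ T) ∧ x1) ∧ ((x1 ∧ F) ∧ ¬x1)
  →1  (T ∧ x1) ∧ ((x1 ∧ F) ∧ ¬x1)
  →2  x1 ∧ ((x1 ∧ F) ∧ ¬x1)
  →3  x1 ∧ (F ∧ ¬x1)
  →4  x1 ∧ F
  →5  F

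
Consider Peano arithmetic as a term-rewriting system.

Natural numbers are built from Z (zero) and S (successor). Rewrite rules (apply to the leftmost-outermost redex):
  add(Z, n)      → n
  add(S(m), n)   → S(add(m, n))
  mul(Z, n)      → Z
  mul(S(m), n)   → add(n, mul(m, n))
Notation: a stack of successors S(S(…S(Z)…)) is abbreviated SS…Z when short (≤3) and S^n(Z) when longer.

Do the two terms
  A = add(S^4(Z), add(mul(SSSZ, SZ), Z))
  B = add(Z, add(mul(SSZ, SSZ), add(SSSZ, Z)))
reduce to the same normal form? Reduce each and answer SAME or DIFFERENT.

Answer: SAME — A ⇓ S^7(Z), B ⇓ S^7(Z)

Derivation:
Term A:
  start: add(S^4(Z), add(mul(SSSZ, SZ), Z))
  step 1: S(add(SSSZ, add(mul(SSSZ, SZ), Z)))
  step 2: S(S(add(SSZ, add(mul(SSSZ, SZ), Z))))
  step 3: S(S(S(add(SZ, add(mul(SSSZ, SZ), Z)))))
  step 4: S(S(S(S(add(Z, add(mul(SSSZ, SZ), Z))))))
  step 5: S(S(S(S(add(mul(SSSZ, SZ), Z)))))
  step 6: S(S(S(S(add(add(SZ, mul(SSZ, SZ)), Z)))))
  step 7: S(S(S(S(add(S(add(Z, mul(SSZ, SZ))), Z)))))
  step 8: S(S(S(S(S(add(add(Z, mul(SSZ, SZ)), Z))))))
  step 9: S(S(S(S(S(add(mul(SSZ, SZ), Z))))))
  step 10: S(S(S(S(S(add(add(SZ, mul(SZ, SZ)), Z))))))
  step 11: S(S(S(S(S(add(S(add(Z, mul(SZ, SZ))), Z))))))
  step 12: S(S(S(S(S(S(add(add(Z, mul(SZ, SZ)), Z)))))))
  step 13: S(S(S(S(S(S(add(mul(SZ, SZ), Z)))))))
  step 14: S(S(S(S(S(S(add(add(SZ, mul(Z, SZ)), Z)))))))
  step 15: S(S(S(S(S(S(add(S(add(Z, mul(Z, SZ))), Z)))))))
  step 16: S(S(S(S(S(S(S(add(add(Z, mul(Z, SZ)), Z))))))))
  step 17: S(S(S(S(S(S(S(add(mul(Z, SZ), Z))))))))
  step 18: S(S(S(S(S(S(S(add(Z, Z))))))))
  step 19: S^7(Z)

Term B:
  start: add(Z, add(mul(SSZ, SSZ), add(SSSZ, Z)))
  step 1: add(mul(SSZ, SSZ), add(SSSZ, Z))
  step 2: add(add(SSZ, mul(SZ, SSZ)), add(SSSZ, Z))
  step 3: add(S(add(SZ, mul(SZ, SSZ))), add(SSSZ, Z))
  step 4: S(add(add(SZ, mul(SZ, SSZ)), add(SSSZ, Z)))
  step 5: S(add(S(add(Z, mul(SZ, SSZ))), add(SSSZ, Z)))
  step 6: S(S(add(add(Z, mul(SZ, SSZ)), add(SSSZ, Z))))
  step 7: S(S(add(mul(SZ, SSZ), add(SSSZ, Z))))
  step 8: S(S(add(add(SSZ, mul(Z, SSZ)), add(SSSZ, Z))))
  step 9: S(S(add(S(add(SZ, mul(Z, SSZ))), add(SSSZ, Z))))
  step 10: S(S(S(add(add(SZ, mul(Z, SSZ)), add(SSSZ, Z)))))
  step 11: S(S(S(add(S(add(Z, mul(Z, SSZ))), add(SSSZ, Z)))))
  step 12: S(S(S(S(add(add(Z, mul(Z, SSZ)), add(SSSZ, Z))))))
  step 13: S(S(S(S(add(mul(Z, SSZ), add(SSSZ, Z))))))
  step 14: S(S(S(S(add(Z, add(SSSZ, Z))))))
  step 15: S(S(S(S(add(SSSZ, Z)))))
  step 16: S(S(S(S(S(add(SSZ, Z))))))
  step 17: S(S(S(S(S(S(add(SZ, Z)))))))
  step 18: S(S(S(S(S(S(S(add(Z, Z))))))))
  step 19: S^7(Z)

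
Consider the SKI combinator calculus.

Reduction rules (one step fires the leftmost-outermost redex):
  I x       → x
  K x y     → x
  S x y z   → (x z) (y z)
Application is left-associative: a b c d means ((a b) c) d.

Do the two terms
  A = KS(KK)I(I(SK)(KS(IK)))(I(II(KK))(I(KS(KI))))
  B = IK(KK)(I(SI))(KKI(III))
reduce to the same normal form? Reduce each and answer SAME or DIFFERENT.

Answer: DIFFERENT — A ⇓ KK, B ⇓ K

Working:
Term A:
  start: KS(KK)I(I(SK)(KS(IK)))(I(II(KK))(I(KS(KI))))
  step 1: SI(I(SK)(KS(IK)))(I(II(KK))(I(KS(KI))))
  step 2: I(I(II(KK))(I(KS(KI))))(I(SK)(KS(IK))(I(II(KK))(I(KS(KI)))))
  step 3: I(II(KK))(I(KS(KI)))(I(SK)(KS(IK))(I(II(KK))(I(KS(KI)))))
  step 4: II(KK)(I(KS(KI)))(I(SK)(KS(IK))(I(II(KK))(I(KS(KI)))))
  step 5: I(KK)(I(KS(KI)))(I(SK)(KS(IK))(I(II(KK))(I(KS(KI)))))
  step 6: KK(I(KS(KI)))(I(SK)(KS(IK))(I(II(KK))(I(KS(KI)))))
  step 7: K(I(SK)(KS(IK))(I(II(KK))(I(KS(KI)))))
  step 8: K(SK(KS(IK))(I(II(KK))(I(KS(KI)))))
  step 9: K(K(I(II(KK))(I(KS(KI))))(KS(IK)(I(II(KK))(I(KS(KI))))))
  step 10: K(I(II(KK))(I(KS(KI))))
  step 11: K(II(KK)(I(KS(KI))))
  step 12: K(I(KK)(I(KS(KI))))
  step 13: K(KK(I(KS(KI))))
  step 14: KK

Term B:
  start: IK(KK)(I(SI))(KKI(III))
  step 1: K(KK)(I(SI))(KKI(III))
  step 2: KK(KKI(III))
  step 3: K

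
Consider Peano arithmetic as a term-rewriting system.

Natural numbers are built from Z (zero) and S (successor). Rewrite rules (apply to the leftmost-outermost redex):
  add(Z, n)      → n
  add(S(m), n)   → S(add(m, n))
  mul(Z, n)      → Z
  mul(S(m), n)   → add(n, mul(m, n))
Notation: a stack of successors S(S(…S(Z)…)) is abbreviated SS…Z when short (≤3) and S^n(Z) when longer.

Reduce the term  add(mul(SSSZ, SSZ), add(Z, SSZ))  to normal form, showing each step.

  start: add(mul(SSSZ, SSZ), add(Z, SSZ))
  →1  add(add(SSZ, mul(SSZ, SSZ)), add(Z, SSZ))
  →2  add(S(add(SZ, mul(SSZ, SSZ))), add(Z, SSZ))
  →3  S(add(add(SZ, mul(SSZ, SSZ)), add(Z, SSZ)))
  →4  S(add(S(add(Z, mul(SSZ, SSZ))), add(Z, SSZ)))
  →5  S(S(add(add(Z, mul(SSZ, SSZ)), add(Z, SSZ))))
  →6  S(S(add(mul(SSZ, SSZ), add(Z, SSZ))))
  →7  S(S(add(add(SSZ, mul(SZ, SSZ)), add(Z, SSZ))))
  →8  S(S(add(S(add(SZ, mul(SZ, SSZ))), add(Z, SSZ))))
  →9  S(S(S(add(add(SZ, mul(SZ, SSZ)), add(Z, SSZ)))))
  →10  S(S(S(add(S(add(Z, mul(SZ, SSZ))), add(Z, SSZ)))))
  →11  S(S(S(S(add(add(Z, mul(SZ, SSZ)), add(Z, SSZ))))))
  →12  S(S(S(S(add(mul(SZ, SSZ), add(Z, SSZ))))))
  →13  S(S(S(S(add(add(SSZ, mul(Z, SSZ)), add(Z, SSZ))))))
  →14  S(S(S(S(add(S(add(SZ, mul(Z, SSZ))), add(Z, SSZ))))))
  →15  S(S(S(S(S(add(add(SZ, mul(Z, SSZ)), add(Z, SSZ)))))))
  →16  S(S(S(S(S(add(S(add(Z, mul(Z, SSZ))), add(Z, SSZ)))))))
  →17  S(S(S(S(S(S(add(add(Z, mul(Z, SSZ)), add(Z, SSZ))))))))
  →18  S(S(S(S(S(S(add(mul(Z, SSZ), add(Z, SSZ))))))))
  →19  S(S(S(S(S(S(add(Z, add(Z, SSZ))))))))
  →20  S(S(S(S(S(S(add(Z, SSZ)))))))
  →21  S^8(Z)

Answer: normal form = S^8(Z)  (in 21 steps)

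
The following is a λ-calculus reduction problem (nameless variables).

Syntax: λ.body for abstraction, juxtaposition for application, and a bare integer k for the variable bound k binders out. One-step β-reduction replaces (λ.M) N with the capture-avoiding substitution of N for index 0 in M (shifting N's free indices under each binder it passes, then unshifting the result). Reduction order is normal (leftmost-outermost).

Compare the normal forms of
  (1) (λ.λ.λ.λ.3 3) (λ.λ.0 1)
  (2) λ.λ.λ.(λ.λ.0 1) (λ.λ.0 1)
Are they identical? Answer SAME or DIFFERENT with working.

Answer: SAME — A ⇓ λ.λ.λ.λ.0 (λ.λ.0 1), B ⇓ λ.λ.λ.λ.0 (λ.λ.0 1)

Working:
Term A:
  start: (λ.λ.λ.λ.3 3) (λ.λ.0 1)
  step 1: λ.λ.λ.(λ.λ.0 1) (λ.λ.0 1)
  step 2: λ.λ.λ.λ.0 (λ.λ.0 1)

Term B:
  start: λ.λ.λ.(λ.λ.0 1) (λ.λ.0 1)
  step 1: λ.λ.λ.λ.0 (λ.λ.0 1)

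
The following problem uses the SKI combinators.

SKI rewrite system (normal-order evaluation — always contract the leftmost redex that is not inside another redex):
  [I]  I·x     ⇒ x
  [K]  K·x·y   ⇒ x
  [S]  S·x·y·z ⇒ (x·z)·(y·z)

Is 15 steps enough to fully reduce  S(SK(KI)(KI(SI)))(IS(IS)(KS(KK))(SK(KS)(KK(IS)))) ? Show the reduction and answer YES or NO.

  start: S(SK(KI)(KI(SI)))(IS(IS)(KS(KK))(SK(KS)(KK(IS))))
  →1  S(K(KI(SI))(KI(KI(SI))))(IS(IS)(KS(KK))(SK(KS)(KK(IS))))
  →2  S(KI(SI))(IS(IS)(KS(KK))(SK(KS)(KK(IS))))
  →3  SI(IS(IS)(KS(KK))(SK(KS)(KK(IS))))
  →4  SI(S(IS)(KS(KK))(SK(KS)(KK(IS))))
  →5  SI(IS(SK(KS)(KK(IS)))(KS(KK)(SK(KS)(KK(IS)))))
  →6  SI(S(SK(KS)(KK(IS)))(KS(KK)(SK(KS)(KK(IS)))))
  →7  SI(S(K(KK(IS))(KS(KK(IS))))(KS(KK)(SK(KS)(KK(IS)))))
  →8  SI(S(KK(IS))(KS(KK)(SK(KS)(KK(IS)))))
  →9  SI(SK(KS(KK)(SK(KS)(KK(IS)))))
  →10  SI(SK(S(SK(KS)(KK(IS)))))
  →11  SI(SK(S(K(KK(IS))(KS(KK(IS))))))
  →12  SI(SK(S(KK(IS))))
  →13  SI(SK(SK))

Answer: YES — reaches normal form SI(SK(SK)) in 13 ≤ 15 steps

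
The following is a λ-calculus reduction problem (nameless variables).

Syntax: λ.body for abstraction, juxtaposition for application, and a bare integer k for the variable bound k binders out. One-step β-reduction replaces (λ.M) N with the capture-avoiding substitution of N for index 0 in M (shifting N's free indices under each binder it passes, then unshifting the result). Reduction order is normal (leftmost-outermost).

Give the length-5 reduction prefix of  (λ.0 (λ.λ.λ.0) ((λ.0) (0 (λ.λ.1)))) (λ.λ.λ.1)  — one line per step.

Answer: after 5 steps: λ.λ.λ.1

Reduction:
  start: (λ.0 (λ.λ.λ.0) ((λ.0) (0 (λ.λ.1)))) (λ.λ.λ.1)
  →1  (λ.λ.λ.1) (λ.λ.λ.0) ((λ.0) ((λ.λ.λ.1) (λ.λ.1)))
  →2  (λ.λ.1) ((λ.0) ((λ.λ.λ.1) (λ.λ.1)))
  →3  λ.(λ.0) ((λ.λ.λ.1) (λ.λ.1))
  →4  λ.(λ.λ.λ.1) (λ.λ.1)
  →5  λ.λ.λ.1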